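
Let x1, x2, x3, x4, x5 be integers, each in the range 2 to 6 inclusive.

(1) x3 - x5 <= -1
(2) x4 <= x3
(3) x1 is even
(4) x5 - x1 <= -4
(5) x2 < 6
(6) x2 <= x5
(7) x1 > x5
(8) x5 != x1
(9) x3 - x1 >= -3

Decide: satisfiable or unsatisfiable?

Constraints 1, 4, and 9 give x5 − x3 ≥ 1, x3 − x1 ≥ -3, x1 − x5 ≥ 4.
Adding all 3 inequalities: the left sides telescope to 0, and the right sides sum to 1 + (-3) + 4 = 2. So 0 ≥ 2, which is false.

Unsatisfiable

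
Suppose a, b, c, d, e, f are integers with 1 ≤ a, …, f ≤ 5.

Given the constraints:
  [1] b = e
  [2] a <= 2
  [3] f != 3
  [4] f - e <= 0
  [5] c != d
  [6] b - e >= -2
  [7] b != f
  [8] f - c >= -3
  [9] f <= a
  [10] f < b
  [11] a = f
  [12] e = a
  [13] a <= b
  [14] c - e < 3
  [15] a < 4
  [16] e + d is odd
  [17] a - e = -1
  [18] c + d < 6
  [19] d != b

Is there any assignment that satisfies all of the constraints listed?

Unsatisfiable

From constraints 1, 11, and 12, b = e = a = f, so b = f. But constraint 7 says b ≠ f. Contradiction.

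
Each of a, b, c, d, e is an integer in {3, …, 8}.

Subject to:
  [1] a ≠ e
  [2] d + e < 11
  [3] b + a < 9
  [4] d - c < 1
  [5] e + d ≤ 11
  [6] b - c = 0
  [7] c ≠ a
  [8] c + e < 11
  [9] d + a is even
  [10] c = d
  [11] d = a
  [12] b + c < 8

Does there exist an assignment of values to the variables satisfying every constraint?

Unsatisfiable

From constraints 10 and 11, c = d = a, so c = a. But constraint 7 says c ≠ a. Contradiction.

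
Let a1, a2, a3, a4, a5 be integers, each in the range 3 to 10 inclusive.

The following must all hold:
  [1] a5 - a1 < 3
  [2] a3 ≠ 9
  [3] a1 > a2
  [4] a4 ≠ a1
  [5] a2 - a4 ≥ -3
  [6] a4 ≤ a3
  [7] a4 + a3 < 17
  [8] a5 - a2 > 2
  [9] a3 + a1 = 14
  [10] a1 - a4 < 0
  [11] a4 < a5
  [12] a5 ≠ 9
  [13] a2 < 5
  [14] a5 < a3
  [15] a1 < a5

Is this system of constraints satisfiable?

Satisfiable

Setting (a1, a2, a3, a4, a5) = (4, 3, 10, 5, 6) satisfies everything: constraint 1: a5 - a1 = 2; constraint 5: a2 - a4 = -2, and the others follow.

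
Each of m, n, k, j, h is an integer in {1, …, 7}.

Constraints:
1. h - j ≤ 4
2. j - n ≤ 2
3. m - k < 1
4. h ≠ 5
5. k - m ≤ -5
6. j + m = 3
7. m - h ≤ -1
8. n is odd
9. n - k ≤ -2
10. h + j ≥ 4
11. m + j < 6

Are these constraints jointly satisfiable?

Constraints 1, 2, 5, 7, and 9 give n − j ≥ -2, j − h ≥ -4, h − m ≥ 1, m − k ≥ 5, k − n ≥ 2.
Adding all 5 inequalities: the left sides telescope to 0, and the right sides sum to (-2) + (-4) + 1 + 5 + 2 = 2. So 0 ≥ 2, which is false.

Unsatisfiable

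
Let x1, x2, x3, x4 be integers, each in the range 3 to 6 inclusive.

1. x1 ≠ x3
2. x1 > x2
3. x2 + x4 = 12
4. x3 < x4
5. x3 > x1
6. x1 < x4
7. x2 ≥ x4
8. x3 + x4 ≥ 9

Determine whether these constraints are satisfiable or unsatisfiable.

Unsatisfiable

Constraints 2, 4, 5, and 7 give x3 < x4, x4 ≤ x2, x2 < x1, x1 < x3. Chaining: x3 < x4 ≤ x2 < x1 < x3, which forces x3 < x3 — impossible.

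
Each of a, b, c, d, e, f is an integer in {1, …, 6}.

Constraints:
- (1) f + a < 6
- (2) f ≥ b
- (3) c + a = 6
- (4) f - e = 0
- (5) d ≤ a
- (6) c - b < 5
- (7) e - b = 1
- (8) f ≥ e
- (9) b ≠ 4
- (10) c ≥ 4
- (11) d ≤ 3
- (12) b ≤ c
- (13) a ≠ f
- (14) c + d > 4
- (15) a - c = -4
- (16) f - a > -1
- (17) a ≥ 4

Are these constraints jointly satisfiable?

Unsatisfiable

From constraint 10: c ≥ 4. From constraint 17: a ≥ 4. Hence c + a ≥ 8. But constraint 3 requires c + a = 6, and 6 < 8. Contradiction.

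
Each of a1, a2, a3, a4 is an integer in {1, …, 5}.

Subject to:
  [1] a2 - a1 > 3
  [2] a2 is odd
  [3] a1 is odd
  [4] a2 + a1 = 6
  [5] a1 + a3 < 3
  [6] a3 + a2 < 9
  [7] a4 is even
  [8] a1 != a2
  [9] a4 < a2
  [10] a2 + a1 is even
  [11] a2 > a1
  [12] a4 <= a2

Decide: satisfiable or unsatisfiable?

Satisfiable

Setting (a1, a2, a3, a4) = (1, 5, 1, 4) satisfies everything: constraint 1: a2 - a1 = 4; constraint 4: a2 + a1 = 6; constraint 5: a1 + a3 = 2, and the others follow.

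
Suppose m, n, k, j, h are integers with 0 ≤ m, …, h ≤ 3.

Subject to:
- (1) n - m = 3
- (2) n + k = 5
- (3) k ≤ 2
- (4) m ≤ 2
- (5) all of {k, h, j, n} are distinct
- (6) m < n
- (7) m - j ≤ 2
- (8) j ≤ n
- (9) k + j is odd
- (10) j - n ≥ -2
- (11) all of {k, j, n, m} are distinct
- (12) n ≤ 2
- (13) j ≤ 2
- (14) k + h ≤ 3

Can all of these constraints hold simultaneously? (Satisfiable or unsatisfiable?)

Unsatisfiable

Constraints 3, 4, 12, and 13 confine each of k, j, n, m to the 3 values {0, …, 2} (the domain already gives each ≥ 0).
Constraint 11 requires all 4 of them to be distinct, but only 3 values are available — impossible by the pigeonhole principle.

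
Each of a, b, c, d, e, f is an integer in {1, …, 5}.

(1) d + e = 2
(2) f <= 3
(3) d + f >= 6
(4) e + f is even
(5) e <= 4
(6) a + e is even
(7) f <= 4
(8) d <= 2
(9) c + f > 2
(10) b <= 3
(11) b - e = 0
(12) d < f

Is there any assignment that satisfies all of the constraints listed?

From constraint 8: d ≤ 2. From constraint 2: f ≤ 3. Hence d + f ≤ 5. But constraint 3 requires d + f ≥ 6, and 6 > 5. Contradiction.

Unsatisfiable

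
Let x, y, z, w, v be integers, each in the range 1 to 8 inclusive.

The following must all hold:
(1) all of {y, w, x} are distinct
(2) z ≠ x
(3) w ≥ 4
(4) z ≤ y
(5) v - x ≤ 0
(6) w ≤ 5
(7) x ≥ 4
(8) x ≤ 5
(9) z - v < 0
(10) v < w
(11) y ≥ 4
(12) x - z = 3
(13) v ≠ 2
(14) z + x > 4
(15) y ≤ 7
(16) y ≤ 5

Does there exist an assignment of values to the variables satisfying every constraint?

Constraints 3, 6, 7, 8, 11, and 16 confine each of y, w, x to the 2 values {4, 5}.
Constraint 1 requires all 3 of them to be distinct, but only 2 values are available — impossible by the pigeonhole principle.

Unsatisfiable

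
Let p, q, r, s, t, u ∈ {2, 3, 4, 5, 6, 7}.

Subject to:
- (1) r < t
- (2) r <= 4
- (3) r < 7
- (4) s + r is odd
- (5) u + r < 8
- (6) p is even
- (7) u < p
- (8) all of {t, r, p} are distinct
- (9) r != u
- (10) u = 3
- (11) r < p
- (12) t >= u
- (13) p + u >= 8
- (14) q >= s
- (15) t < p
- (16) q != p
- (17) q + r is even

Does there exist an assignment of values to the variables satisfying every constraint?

Satisfiable

Take p = 6, q = 4, r = 2, s = 3, t = 5, u = 3. Then constraint 5: u + r = 5; constraint 8: values 5, 2, 6 are distinct; constraint 13: p + u = 9, and every other listed constraint is also met.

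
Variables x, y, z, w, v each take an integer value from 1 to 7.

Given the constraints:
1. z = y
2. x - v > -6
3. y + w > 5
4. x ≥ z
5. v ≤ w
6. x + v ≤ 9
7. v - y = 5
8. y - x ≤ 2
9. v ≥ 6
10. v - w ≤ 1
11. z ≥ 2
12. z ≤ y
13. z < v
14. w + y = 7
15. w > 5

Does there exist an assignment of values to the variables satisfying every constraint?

Unsatisfiable

From constraints 5 and 9: w ≥ v ≥ 6. From constraints 11 and 12: y ≥ z ≥ 2. Hence w + y ≥ 8. But constraint 14 requires w + y = 7, and 7 < 8. Contradiction.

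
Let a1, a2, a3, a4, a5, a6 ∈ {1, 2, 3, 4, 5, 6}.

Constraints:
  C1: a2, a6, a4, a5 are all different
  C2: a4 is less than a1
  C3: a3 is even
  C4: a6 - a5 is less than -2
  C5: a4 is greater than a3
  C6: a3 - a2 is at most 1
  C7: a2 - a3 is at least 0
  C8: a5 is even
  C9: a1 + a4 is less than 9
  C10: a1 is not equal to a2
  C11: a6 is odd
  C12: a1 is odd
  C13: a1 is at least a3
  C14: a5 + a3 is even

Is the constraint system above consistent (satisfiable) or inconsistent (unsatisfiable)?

Try a1 = 5, a2 = 2, a3 = 2, a4 = 3, a5 = 4, a6 = 1.
Check constraint 4: a6 - a5 = -3; constraint 6: a3 - a2 = 0; constraint 7: a2 - a3 = 0. The remaining constraints are straightforward to verify.

Satisfiable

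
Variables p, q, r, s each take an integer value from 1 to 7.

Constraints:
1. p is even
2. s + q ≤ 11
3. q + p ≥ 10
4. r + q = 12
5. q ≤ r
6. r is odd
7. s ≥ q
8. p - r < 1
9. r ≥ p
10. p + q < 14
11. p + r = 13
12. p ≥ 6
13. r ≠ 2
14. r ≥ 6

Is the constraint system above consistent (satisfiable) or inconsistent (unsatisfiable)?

One satisfying assignment is p = 6, q = 5, r = 7, s = 5.
For the less obvious constraints — constraint 2: s + q = 10; constraint 3: q + p = 11 — and the others hold by inspection.

Satisfiable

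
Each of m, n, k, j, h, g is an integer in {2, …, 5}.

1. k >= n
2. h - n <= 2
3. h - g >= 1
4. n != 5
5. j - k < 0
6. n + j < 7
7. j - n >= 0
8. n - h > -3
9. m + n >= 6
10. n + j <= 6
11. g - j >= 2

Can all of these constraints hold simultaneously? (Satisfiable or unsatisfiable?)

Constraints 2, 3, 7, and 11 give j − n ≥ 0, n − h ≥ -2, h − g ≥ 1, g − j ≥ 2.
Adding all 4 inequalities: the left sides telescope to 0, and the right sides sum to 0 + (-2) + 1 + 2 = 1. So 0 ≥ 1, which is false.

Unsatisfiable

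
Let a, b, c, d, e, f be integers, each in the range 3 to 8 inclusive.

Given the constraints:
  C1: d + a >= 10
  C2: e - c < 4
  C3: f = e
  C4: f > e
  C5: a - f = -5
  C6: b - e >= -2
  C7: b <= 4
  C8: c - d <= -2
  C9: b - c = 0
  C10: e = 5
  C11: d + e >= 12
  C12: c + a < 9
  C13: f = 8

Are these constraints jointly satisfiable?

Constraint 13 fixes f = 8 and constraint 10 fixes e = 5, but constraint 3 requires f = e. Since 8 ≠ 5, contradiction.

Unsatisfiable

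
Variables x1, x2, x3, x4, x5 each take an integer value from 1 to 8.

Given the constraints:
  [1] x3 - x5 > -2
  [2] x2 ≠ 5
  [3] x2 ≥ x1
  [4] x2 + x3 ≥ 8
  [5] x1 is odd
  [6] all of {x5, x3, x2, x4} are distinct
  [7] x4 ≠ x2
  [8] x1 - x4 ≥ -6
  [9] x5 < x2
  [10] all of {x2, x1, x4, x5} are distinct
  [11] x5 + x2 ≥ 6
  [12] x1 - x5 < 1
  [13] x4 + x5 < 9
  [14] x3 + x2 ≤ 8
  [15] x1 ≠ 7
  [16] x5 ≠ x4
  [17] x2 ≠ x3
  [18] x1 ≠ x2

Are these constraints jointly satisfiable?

Satisfiable

One satisfying assignment is x1 = 1, x2 = 7, x3 = 1, x4 = 5, x5 = 2.
For the less obvious constraints — constraint 1: x3 - x5 = -1; constraint 4: x2 + x3 = 8 — and the others hold by inspection.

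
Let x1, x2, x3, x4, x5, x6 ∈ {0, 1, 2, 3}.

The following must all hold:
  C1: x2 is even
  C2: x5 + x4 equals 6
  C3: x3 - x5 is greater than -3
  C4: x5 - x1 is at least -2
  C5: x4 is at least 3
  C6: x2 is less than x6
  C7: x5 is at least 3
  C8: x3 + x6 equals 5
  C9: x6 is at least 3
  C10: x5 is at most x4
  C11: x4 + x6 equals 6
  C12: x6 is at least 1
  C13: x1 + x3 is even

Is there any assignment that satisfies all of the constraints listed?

Take x1 = 2, x2 = 2, x3 = 2, x4 = 3, x5 = 3, x6 = 3. Then constraint 2: x5 + x4 = 6; constraint 3: x3 - x5 = -1, and every other listed constraint is also met.

Satisfiable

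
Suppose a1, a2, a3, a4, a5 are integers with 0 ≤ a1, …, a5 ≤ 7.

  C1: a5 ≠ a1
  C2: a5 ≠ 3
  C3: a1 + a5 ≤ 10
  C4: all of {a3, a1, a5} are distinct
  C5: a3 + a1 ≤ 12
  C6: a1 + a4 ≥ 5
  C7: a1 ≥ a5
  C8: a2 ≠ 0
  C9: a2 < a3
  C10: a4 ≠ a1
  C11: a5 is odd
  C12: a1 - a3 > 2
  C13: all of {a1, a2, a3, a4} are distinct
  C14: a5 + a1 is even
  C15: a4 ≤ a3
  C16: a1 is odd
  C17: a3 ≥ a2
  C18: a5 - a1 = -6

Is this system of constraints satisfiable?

Satisfiable

Setting (a1, a2, a3, a4, a5) = (7, 2, 3, 0, 1) satisfies everything: constraint 3: a1 + a5 = 8; constraint 5: a3 + a1 = 10, and the others follow.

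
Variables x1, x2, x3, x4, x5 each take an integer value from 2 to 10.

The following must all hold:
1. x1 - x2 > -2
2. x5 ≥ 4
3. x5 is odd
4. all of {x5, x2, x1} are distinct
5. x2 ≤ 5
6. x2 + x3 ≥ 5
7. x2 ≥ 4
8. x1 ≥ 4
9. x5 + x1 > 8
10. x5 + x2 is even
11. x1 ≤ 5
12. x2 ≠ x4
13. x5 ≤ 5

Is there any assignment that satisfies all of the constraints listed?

Unsatisfiable

Constraints 2, 5, 7, 8, 11, and 13 confine each of x5, x2, x1 to the 2 values {4, 5}.
Constraint 4 requires all 3 of them to be distinct, but only 2 values are available — impossible by the pigeonhole principle.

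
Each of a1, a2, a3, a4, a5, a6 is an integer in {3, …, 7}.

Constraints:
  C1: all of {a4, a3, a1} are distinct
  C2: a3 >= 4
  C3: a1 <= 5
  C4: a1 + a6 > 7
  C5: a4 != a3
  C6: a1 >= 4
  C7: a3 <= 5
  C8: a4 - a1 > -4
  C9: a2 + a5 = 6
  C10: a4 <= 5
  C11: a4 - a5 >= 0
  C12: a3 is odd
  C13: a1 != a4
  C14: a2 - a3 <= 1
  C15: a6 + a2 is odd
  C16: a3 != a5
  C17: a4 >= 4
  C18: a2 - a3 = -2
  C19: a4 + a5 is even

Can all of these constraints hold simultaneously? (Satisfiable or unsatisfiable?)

Unsatisfiable

Constraints 2, 3, 6, 7, 10, and 17 confine each of a4, a3, a1 to the 2 values {4, 5}.
Constraint 1 requires all 3 of them to be distinct, but only 2 values are available — impossible by the pigeonhole principle.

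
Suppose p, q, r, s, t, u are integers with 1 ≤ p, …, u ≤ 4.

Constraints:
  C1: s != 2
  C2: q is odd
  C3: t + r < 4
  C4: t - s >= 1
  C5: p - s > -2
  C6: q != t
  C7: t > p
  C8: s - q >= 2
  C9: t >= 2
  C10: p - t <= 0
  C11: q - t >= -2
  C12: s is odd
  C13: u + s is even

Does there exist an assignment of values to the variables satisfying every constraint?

Constraints 4, 8, and 11 give s − q ≥ 2, q − t ≥ -2, t − s ≥ 1.
Adding all 3 inequalities: the left sides telescope to 0, and the right sides sum to 2 + (-2) + 1 = 1. So 0 ≥ 1, which is false.

Unsatisfiable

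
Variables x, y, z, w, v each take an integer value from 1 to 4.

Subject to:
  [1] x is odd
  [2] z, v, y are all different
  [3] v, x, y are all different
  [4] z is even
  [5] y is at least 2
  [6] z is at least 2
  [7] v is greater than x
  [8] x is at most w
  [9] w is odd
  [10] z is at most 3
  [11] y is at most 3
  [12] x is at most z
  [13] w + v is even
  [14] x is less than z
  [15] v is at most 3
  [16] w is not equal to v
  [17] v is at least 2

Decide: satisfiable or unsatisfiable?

Constraints 5, 6, 10, 11, 15, and 17 confine each of z, v, y to the 2 values {2, 3}.
Constraint 2 requires all 3 of them to be distinct, but only 2 values are available — impossible by the pigeonhole principle.

Unsatisfiable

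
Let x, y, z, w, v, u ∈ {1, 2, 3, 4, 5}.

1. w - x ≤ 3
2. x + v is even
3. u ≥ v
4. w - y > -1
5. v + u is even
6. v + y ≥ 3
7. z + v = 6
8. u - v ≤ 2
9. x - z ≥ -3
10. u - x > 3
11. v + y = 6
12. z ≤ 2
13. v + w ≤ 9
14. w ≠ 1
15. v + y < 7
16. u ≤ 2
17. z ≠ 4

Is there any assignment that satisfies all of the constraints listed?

Unsatisfiable

From constraint 12: z ≤ 2. From constraints 3 and 16: v ≤ u ≤ 2. Hence z + v ≤ 4. But constraint 7 requires z + v = 6, and 6 > 4. Contradiction.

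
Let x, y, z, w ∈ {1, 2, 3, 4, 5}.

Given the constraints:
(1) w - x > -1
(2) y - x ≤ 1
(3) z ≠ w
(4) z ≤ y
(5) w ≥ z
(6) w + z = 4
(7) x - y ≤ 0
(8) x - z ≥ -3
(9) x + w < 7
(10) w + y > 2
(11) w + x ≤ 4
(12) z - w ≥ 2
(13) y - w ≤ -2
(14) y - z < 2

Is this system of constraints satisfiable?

Constraints 7, 8, 12, and 13 give y − x ≥ 0, x − z ≥ -3, z − w ≥ 2, w − y ≥ 2.
Adding all 4 inequalities: the left sides telescope to 0, and the right sides sum to 0 + (-3) + 2 + 2 = 1. So 0 ≥ 1, which is false.

Unsatisfiable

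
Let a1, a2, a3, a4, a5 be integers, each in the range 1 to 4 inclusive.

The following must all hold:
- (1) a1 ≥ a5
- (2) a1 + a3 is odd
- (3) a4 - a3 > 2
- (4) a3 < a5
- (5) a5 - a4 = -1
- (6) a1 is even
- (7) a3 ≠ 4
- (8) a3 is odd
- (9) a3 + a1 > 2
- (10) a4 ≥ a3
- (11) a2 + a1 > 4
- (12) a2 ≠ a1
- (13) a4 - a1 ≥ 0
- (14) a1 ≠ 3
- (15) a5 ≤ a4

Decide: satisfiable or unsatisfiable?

Satisfiable

One satisfying assignment is a1 = 4, a2 = 2, a3 = 1, a4 = 4, a5 = 3.
For the less obvious constraints — constraint 3: a4 - a3 = 3; constraint 5: a5 - a4 = -1; constraint 9: a3 + a1 = 5 — and the others hold by inspection.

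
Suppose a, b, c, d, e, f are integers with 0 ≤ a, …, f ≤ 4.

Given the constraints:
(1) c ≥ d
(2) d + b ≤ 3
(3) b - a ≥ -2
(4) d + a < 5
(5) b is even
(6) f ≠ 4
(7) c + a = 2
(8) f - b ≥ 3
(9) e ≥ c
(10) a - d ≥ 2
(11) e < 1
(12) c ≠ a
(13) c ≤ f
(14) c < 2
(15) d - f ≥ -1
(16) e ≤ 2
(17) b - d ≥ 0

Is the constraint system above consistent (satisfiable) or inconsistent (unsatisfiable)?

Constraints 3, 8, 10, and 15 give b − a ≥ -2, a − d ≥ 2, d − f ≥ -1, f − b ≥ 3.
Adding all 4 inequalities: the left sides telescope to 0, and the right sides sum to (-2) + 2 + (-1) + 3 = 2. So 0 ≥ 2, which is false.

Unsatisfiable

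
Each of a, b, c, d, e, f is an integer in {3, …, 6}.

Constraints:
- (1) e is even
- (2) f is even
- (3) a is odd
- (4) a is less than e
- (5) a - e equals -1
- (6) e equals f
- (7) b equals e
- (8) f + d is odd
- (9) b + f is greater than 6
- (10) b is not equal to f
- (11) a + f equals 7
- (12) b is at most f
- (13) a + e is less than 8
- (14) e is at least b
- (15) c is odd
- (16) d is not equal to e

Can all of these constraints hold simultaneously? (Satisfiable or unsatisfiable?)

From constraints 6 and 7, b = e = f, so b = f. But constraint 10 says b ≠ f. Contradiction.

Unsatisfiable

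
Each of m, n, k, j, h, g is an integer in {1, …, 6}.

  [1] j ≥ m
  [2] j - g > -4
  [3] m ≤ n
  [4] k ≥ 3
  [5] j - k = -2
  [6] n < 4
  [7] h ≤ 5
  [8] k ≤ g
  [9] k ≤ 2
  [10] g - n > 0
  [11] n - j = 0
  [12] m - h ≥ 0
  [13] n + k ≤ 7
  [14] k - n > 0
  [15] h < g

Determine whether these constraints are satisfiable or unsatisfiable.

From constraint 4: k ≥ 3. From constraint 9: k ≤ 2. But 2 < 3, so no value of k works.

Unsatisfiable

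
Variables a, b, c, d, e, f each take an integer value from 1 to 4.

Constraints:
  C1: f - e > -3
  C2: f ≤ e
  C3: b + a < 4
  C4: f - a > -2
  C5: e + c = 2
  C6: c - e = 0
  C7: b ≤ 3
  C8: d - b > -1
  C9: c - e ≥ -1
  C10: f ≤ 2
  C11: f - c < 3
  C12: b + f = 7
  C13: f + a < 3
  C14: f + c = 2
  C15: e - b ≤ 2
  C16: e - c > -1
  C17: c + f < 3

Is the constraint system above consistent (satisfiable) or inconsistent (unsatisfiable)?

From constraint 7: b ≤ 3. From constraint 10: f ≤ 2. Hence b + f ≤ 5. But constraint 12 requires b + f = 7, and 7 > 5. Contradiction.

Unsatisfiable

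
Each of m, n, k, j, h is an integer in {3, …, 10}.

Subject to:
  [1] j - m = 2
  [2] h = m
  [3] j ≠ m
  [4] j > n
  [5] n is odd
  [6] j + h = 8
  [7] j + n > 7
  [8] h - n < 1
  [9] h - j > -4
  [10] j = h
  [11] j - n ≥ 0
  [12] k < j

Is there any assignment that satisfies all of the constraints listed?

From constraints 2 and 10, j = h = m, so j = m. But constraint 3 says j ≠ m. Contradiction.

Unsatisfiable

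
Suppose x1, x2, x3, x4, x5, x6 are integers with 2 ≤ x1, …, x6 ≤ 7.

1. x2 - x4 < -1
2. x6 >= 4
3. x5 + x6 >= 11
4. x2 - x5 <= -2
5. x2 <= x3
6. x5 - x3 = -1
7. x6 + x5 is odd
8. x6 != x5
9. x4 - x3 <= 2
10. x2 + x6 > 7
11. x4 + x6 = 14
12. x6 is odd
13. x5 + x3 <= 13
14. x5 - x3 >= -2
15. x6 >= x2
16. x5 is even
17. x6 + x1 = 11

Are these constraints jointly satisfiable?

Satisfiable

Setting (x1, x2, x3, x4, x5, x6) = (4, 3, 7, 7, 6, 7) satisfies everything: constraint 1: x2 - x4 = -4; constraint 3: x5 + x6 = 13; constraint 4: x2 - x5 = -3, and the others follow.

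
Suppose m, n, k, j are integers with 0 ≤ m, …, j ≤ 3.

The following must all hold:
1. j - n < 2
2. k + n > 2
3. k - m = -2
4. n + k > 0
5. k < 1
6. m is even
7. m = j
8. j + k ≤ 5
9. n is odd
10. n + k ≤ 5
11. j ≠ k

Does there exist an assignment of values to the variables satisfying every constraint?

One satisfying assignment is m = 2, n = 3, k = 0, j = 2.
For the less obvious constraints — constraint 1: j - n = -1; constraint 2: k + n = 3; constraint 3: k - m = -2 — and the others hold by inspection.

Satisfiable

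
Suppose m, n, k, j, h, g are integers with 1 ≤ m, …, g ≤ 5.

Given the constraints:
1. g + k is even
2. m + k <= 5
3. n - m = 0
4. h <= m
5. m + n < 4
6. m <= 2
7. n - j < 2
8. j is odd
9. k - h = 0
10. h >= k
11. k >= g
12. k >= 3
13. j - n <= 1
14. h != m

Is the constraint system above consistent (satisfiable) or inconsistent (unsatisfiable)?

Unsatisfiable

From constraints 10 and 12: h ≥ k and k ≥ 3, so h ≥ 3. From constraints 4 and 6: h ≤ m and m ≤ 2, so h ≤ 2. But 2 < 3, so no value of h works.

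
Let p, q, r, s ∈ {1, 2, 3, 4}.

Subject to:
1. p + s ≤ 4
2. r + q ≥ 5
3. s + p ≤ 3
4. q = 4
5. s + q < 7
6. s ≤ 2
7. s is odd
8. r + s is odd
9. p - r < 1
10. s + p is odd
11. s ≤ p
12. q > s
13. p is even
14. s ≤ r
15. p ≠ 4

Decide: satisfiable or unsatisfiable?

Take p = 2, q = 4, r = 2, s = 1. Then constraint 1: p + s = 3; constraint 2: r + q = 6; constraint 3: s + p = 3, and every other listed constraint is also met.

Satisfiable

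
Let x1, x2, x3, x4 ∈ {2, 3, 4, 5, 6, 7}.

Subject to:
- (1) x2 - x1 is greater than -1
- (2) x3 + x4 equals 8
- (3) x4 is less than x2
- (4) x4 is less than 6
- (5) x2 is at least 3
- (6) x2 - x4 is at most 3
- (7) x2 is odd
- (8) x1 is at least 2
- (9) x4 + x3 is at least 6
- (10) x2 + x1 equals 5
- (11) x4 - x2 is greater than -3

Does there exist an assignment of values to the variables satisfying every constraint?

The assignment x1 = 2, x2 = 3, x3 = 6, x4 = 2 works:
  constraint 1 holds since x2 - x1 = 1.
  constraint 2 holds since x3 + x4 = 8.
  constraint 6 holds since x2 - x4 = 1.
The rest check out directly.

Satisfiable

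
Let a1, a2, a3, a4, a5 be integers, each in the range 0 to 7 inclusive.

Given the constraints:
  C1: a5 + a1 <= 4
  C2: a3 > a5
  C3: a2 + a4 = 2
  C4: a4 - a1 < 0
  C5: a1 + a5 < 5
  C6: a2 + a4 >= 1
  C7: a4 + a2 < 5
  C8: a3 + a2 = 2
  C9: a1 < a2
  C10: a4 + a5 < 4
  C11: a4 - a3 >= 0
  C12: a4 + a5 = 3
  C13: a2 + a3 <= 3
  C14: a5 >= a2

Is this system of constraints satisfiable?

Unsatisfiable

Constraints 2, 4, 9, 11, and 14 give a4 < a1, a1 < a2, a2 ≤ a5, a5 < a3, a3 ≤ a4. Chaining: a4 < a1 < a2 ≤ a5 < a3 ≤ a4, which forces a4 < a4 — impossible.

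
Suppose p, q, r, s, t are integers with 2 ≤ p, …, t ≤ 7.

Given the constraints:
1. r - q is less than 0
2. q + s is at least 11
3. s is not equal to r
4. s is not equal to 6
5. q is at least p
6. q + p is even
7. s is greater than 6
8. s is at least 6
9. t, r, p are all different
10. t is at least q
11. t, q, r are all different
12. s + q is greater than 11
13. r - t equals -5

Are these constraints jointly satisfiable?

Satisfiable

The assignment p = 5, q = 5, r = 2, s = 7, t = 7 works:
  constraint 1 holds since r - q = -3.
  constraint 2 holds since q + s = 12.
  constraint 12 holds since s + q = 12.
The rest check out directly.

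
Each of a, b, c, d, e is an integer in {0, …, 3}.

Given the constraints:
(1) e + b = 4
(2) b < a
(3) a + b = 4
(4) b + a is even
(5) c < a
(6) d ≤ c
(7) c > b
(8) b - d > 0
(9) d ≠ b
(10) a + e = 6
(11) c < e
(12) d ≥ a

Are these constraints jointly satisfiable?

Constraints 5, 7, 8, and 12 give c < a, a ≤ d, d < b, b < c. Chaining: c < a ≤ d < b < c, which forces c < c — impossible.

Unsatisfiable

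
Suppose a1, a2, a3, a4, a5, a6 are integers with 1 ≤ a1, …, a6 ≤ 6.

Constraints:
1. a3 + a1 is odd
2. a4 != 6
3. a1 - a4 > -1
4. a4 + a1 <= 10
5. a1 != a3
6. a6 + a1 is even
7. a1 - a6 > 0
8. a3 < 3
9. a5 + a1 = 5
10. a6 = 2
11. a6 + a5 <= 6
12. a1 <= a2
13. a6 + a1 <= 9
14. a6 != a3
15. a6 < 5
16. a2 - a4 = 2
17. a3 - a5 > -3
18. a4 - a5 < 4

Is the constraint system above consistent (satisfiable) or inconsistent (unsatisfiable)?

One satisfying assignment is a1 = 4, a2 = 6, a3 = 1, a4 = 4, a5 = 1, a6 = 2.
For the less obvious constraints — constraint 3: a1 - a4 = 0; constraint 4: a4 + a1 = 8 — and the others hold by inspection.

Satisfiable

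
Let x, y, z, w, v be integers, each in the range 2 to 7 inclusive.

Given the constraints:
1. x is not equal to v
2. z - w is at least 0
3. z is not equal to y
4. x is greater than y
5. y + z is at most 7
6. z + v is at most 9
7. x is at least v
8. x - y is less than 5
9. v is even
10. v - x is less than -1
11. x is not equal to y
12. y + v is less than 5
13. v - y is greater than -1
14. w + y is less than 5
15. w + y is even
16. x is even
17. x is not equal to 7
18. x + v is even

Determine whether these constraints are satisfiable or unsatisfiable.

Satisfiable

Try x = 6, y = 2, z = 4, w = 2, v = 2.
Check constraint 2: z - w = 2; constraint 5: y + z = 6; constraint 6: z + v = 6. The remaining constraints are straightforward to verify.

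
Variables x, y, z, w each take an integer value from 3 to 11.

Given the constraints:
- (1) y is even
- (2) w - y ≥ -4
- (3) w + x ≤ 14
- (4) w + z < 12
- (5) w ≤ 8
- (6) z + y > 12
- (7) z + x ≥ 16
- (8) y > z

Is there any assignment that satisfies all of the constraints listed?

Satisfiable

One satisfying assignment is x = 9, y = 8, z = 7, w = 4.
For the less obvious constraints — constraint 2: w - y = -4; constraint 3: w + x = 13; constraint 4: w + z = 11 — and the others hold by inspection.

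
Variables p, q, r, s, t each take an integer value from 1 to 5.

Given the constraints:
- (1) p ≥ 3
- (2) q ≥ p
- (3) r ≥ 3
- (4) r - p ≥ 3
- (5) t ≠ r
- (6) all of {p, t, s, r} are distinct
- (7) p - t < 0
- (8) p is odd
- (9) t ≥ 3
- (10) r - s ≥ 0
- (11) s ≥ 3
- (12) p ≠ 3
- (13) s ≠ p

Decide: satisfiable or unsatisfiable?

Unsatisfiable

Constraints 1, 3, 9, and 11 confine each of p, t, s, r to the 3 values {3, …, 5} (the domain already gives each ≤ 5).
Constraint 6 requires all 4 of them to be distinct, but only 3 values are available — impossible by the pigeonhole principle.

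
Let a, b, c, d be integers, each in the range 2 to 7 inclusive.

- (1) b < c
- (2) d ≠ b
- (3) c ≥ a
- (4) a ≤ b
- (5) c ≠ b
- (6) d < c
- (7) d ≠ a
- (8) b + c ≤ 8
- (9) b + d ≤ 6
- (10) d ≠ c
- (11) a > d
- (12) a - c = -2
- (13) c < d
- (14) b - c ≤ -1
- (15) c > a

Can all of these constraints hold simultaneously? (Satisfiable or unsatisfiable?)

Constraints 4, 11, 13, and 14 give c < d, d < a, a ≤ b, b < c. Chaining: c < d < a ≤ b < c, which forces c < c — impossible.

Unsatisfiable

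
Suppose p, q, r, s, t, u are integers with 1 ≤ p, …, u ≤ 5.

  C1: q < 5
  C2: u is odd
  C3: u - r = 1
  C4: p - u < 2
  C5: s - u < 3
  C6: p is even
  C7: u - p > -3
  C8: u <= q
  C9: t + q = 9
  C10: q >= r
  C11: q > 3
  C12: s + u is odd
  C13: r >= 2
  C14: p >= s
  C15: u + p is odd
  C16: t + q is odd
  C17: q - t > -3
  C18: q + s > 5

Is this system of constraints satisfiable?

Satisfiable

The assignment p = 4, q = 4, r = 2, s = 4, t = 5, u = 3 works:
  constraint 3 holds since u - r = 1.
  constraint 4 holds since p - u = 1.
  constraint 5 holds since s - u = 1.
The rest check out directly.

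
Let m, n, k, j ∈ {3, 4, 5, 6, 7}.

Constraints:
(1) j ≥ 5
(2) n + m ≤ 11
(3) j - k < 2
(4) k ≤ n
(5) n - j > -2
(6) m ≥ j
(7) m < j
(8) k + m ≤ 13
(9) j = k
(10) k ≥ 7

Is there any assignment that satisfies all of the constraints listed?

From constraints 4 and 10: n ≥ k ≥ 7. From constraints 1 and 6: m ≥ j ≥ 5. Hence n + m ≥ 12. But constraint 2 requires n + m ≤ 11, and 11 < 12. Contradiction.

Unsatisfiable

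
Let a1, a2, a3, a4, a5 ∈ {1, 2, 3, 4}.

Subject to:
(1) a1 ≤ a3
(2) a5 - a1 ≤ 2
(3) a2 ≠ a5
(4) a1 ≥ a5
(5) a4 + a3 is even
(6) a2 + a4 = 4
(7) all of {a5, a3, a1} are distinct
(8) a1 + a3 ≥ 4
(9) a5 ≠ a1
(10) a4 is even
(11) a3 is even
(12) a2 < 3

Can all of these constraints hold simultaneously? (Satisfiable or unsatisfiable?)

The assignment a1 = 2, a2 = 2, a3 = 4, a4 = 2, a5 = 1 works:
  constraint 2 holds since a5 - a1 = -1.
  constraint 6 holds since a2 + a4 = 4.
  constraint 8 holds since a1 + a3 = 6.
The rest check out directly.

Satisfiable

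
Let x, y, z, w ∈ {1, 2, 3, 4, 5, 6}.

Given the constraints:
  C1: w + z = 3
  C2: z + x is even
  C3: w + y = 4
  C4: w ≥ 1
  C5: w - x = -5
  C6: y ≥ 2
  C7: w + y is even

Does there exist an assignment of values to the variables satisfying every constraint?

The assignment x = 6, y = 3, z = 2, w = 1 works:
  constraint 1 holds since w + z = 3.
  constraint 3 holds since w + y = 4.
The rest check out directly.

Satisfiable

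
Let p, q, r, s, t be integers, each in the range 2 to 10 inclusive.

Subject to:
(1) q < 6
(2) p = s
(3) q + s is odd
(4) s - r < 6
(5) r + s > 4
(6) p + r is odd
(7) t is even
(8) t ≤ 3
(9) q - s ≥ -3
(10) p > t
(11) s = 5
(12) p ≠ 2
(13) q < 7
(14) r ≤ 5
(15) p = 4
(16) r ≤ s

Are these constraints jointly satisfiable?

Unsatisfiable

Constraint 15 fixes p = 4 and constraint 11 fixes s = 5, but constraint 2 requires p = s. Since 4 ≠ 5, contradiction.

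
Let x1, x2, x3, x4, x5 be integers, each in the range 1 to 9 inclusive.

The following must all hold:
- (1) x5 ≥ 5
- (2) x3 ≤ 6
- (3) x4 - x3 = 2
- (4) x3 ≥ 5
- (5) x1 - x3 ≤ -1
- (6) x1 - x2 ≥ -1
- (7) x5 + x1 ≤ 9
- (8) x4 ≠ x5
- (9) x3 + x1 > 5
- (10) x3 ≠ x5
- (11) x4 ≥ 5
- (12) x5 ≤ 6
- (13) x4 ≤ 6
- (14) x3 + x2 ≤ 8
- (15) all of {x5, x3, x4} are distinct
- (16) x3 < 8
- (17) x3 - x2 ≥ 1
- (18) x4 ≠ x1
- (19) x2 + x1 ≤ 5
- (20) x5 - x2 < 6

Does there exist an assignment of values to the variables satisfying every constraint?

Constraints 1, 2, 4, 11, 12, and 13 confine each of x5, x3, x4 to the 2 values {5, 6}.
Constraint 15 requires all 3 of them to be distinct, but only 2 values are available — impossible by the pigeonhole principle.

Unsatisfiable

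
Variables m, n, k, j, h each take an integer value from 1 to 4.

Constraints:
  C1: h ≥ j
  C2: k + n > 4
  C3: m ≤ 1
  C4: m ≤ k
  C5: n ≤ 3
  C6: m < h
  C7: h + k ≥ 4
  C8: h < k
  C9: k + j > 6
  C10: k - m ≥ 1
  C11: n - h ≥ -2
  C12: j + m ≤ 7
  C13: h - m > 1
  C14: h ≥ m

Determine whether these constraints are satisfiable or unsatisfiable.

Satisfiable

Setting (m, n, k, j, h) = (1, 2, 4, 3, 3) satisfies everything: constraint 2: k + n = 6; constraint 7: h + k = 7; constraint 9: k + j = 7, and the others follow.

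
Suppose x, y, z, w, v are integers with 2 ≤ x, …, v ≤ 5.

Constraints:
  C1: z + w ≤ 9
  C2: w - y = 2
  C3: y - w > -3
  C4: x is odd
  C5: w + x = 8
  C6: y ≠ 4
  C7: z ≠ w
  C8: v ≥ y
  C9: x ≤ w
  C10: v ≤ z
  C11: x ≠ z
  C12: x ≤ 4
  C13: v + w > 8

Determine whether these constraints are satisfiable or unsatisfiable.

One satisfying assignment is x = 3, y = 3, z = 4, w = 5, v = 4.
For the less obvious constraints — constraint 1: z + w = 9; constraint 2: w - y = 2 — and the others hold by inspection.

Satisfiable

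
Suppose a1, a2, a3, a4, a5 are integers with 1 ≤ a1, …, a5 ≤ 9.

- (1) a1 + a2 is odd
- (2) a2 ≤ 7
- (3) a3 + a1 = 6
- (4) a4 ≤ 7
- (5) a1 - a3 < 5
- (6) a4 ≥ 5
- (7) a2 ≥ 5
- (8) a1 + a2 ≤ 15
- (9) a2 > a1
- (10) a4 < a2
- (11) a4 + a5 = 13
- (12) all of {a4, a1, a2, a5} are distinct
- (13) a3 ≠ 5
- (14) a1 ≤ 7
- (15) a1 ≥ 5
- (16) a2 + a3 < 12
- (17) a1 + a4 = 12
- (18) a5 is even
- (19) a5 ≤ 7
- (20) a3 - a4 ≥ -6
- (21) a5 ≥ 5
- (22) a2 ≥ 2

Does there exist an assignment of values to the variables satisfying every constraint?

Constraints 2, 4, 6, 7, 14, 15, 19, and 21 confine each of a4, a1, a2, a5 to the 3 values {5, …, 7}.
Constraint 12 requires all 4 of them to be distinct, but only 3 values are available — impossible by the pigeonhole principle.

Unsatisfiable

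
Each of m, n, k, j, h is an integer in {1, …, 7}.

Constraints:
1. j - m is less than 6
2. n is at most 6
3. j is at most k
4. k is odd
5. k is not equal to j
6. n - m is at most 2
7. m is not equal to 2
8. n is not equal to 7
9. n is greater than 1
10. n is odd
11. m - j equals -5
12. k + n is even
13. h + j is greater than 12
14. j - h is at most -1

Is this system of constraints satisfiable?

Satisfiable

Setting (m, n, k, j, h) = (1, 3, 7, 6, 7) satisfies everything: constraint 1: j - m = 5; constraint 6: n - m = 2; constraint 11: m - j = -5, and the others follow.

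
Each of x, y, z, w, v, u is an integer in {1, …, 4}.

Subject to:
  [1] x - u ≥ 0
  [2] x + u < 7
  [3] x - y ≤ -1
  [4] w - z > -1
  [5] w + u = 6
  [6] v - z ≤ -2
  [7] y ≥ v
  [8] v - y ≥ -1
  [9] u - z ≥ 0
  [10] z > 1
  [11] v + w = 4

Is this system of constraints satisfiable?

Unsatisfiable

Constraints 1, 3, 6, 8, and 9 give u − z ≥ 0, z − v ≥ 2, v − y ≥ -1, y − x ≥ 1, x − u ≥ 0.
Adding all 5 inequalities: the left sides telescope to 0, and the right sides sum to 0 + 2 + (-1) + 1 + 0 = 2. So 0 ≥ 2, which is false.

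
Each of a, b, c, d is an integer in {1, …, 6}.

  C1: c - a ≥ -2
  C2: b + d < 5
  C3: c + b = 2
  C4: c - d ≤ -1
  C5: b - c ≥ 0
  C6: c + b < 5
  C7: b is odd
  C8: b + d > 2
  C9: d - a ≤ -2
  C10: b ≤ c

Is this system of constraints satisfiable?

Constraints 1, 4, and 9 give d − c ≥ 1, c − a ≥ -2, a − d ≥ 2.
Adding all 3 inequalities: the left sides telescope to 0, and the right sides sum to 1 + (-2) + 2 = 1. So 0 ≥ 1, which is false.

Unsatisfiable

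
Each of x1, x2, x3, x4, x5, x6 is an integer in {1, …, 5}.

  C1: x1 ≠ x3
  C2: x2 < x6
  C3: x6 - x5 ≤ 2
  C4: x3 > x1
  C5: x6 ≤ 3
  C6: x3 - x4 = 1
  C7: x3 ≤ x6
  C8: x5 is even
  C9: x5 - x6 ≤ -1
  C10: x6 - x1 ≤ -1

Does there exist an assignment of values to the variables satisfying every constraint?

Constraints 4, 7, and 10 give x1 < x3, x3 ≤ x6, x6 < x1. Chaining: x1 < x3 ≤ x6 < x1, which forces x1 < x1 — impossible.

Unsatisfiable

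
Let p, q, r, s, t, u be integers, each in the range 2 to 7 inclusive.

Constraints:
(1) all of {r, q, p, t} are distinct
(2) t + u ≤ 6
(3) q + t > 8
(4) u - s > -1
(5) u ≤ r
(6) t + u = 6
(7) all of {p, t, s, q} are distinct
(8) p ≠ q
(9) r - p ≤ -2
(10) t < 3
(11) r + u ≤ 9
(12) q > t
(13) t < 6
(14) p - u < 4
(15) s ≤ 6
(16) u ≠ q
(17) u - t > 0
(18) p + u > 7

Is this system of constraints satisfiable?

Satisfiable

The assignment p = 6, q = 7, r = 4, s = 3, t = 2, u = 4 works:
  constraint 2 holds since t + u = 6.
  constraint 3 holds since q + t = 9.
The rest check out directly.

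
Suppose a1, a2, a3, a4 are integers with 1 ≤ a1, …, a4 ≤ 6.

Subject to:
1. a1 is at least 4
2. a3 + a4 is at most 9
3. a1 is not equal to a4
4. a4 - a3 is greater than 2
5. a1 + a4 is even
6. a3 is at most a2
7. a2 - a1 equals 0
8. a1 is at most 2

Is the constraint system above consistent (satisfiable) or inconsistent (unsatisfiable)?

Unsatisfiable

From constraint 1: a1 ≥ 4. From constraint 8: a1 ≤ 2. But 2 < 4, so no value of a1 works.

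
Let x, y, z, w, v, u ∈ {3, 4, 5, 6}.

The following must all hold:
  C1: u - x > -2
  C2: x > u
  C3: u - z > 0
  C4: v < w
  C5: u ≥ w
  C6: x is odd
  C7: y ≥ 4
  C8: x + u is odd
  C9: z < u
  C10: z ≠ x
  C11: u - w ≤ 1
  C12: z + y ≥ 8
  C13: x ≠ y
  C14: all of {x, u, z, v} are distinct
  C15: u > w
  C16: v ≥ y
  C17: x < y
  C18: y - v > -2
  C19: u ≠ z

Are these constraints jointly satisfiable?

Constraints 2, 4, 15, 16, and 17 give u < x, x < y, y ≤ v, v < w, w < u. Chaining: u < x < y ≤ v < w < u, which forces u < u — impossible.

Unsatisfiable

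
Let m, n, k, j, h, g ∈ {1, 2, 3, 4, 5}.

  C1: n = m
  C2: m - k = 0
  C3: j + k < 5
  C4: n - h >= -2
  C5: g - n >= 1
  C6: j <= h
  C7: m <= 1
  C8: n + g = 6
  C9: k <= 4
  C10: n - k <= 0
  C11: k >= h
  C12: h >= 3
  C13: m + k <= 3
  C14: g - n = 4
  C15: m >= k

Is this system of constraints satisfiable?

From constraints 11 and 12: k ≥ h and h ≥ 3, so k ≥ 3. From constraints 7 and 15: k ≤ m and m ≤ 1, so k ≤ 1. But 1 < 3, so no value of k works.

Unsatisfiable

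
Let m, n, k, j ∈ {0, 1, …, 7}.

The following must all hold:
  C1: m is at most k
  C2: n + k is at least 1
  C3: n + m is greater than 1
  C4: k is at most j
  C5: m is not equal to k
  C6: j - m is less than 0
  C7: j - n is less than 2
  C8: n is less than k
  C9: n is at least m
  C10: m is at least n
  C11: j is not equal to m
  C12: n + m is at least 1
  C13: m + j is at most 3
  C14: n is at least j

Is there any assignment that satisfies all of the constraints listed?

Constraints 4, 6, 8, and 9 give k ≤ j, j < m, m ≤ n, n < k. Chaining: k ≤ j < m ≤ n < k, which forces k < k — impossible.

Unsatisfiable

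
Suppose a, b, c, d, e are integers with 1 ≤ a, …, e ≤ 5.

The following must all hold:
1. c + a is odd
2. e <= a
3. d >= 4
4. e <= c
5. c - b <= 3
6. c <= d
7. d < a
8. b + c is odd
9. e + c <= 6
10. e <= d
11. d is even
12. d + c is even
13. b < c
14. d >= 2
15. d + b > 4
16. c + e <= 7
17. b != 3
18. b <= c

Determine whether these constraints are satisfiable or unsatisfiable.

Satisfiable

One satisfying assignment is a = 5, b = 1, c = 4, d = 4, e = 2.
For the less obvious constraints — constraint 5: c - b = 3; constraint 9: e + c = 6; constraint 15: d + b = 5 — and the others hold by inspection.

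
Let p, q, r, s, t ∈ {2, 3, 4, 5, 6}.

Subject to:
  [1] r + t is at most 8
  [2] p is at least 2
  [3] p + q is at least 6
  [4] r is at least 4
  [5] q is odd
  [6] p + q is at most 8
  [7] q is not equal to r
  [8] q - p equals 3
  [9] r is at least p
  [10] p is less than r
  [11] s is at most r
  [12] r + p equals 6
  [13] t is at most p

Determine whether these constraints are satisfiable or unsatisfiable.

Try p = 2, q = 5, r = 4, s = 2, t = 2.
Check constraint 1: r + t = 6; constraint 3: p + q = 7. The remaining constraints are straightforward to verify.

Satisfiable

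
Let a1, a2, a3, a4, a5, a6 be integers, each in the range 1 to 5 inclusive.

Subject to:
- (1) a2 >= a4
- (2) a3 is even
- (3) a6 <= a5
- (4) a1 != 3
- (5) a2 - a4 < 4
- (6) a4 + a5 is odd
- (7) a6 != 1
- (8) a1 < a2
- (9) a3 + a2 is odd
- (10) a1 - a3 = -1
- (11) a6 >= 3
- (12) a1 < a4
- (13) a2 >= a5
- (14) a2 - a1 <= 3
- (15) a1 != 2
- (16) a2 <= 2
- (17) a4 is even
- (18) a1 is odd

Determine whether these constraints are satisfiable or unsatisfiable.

From constraints 3 and 11: a5 ≥ a6 and a6 ≥ 3, so a5 ≥ 3. From constraints 13 and 16: a5 ≤ a2 and a2 ≤ 2, so a5 ≤ 2. But 2 < 3, so no value of a5 works.

Unsatisfiable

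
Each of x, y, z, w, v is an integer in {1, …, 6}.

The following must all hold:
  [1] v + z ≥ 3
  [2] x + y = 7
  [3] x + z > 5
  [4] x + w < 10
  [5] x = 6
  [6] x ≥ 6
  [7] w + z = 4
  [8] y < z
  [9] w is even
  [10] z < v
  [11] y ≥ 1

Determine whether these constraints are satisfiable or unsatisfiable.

Satisfiable

The assignment x = 6, y = 1, z = 2, w = 2, v = 4 works:
  constraint 1 holds since v + z = 6.
  constraint 2 holds since x + y = 7.
  constraint 3 holds since x + z = 8.
The rest check out directly.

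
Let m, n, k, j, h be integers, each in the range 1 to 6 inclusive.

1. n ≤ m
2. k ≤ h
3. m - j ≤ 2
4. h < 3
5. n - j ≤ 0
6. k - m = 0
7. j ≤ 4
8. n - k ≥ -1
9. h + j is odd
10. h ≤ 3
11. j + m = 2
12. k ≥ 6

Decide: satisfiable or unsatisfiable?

Unsatisfiable

From constraints 2 and 12: h ≥ k and k ≥ 6, so h ≥ 6. From constraint 10: h ≤ 3. But 3 < 6, so no value of h works.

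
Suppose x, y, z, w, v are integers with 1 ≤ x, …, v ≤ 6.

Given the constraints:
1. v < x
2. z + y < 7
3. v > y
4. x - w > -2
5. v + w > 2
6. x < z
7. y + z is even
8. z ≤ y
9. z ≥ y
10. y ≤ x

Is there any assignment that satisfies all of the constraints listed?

Constraints 1, 3, 6, and 8 give y < v, v < x, x < z, z ≤ y. Chaining: y < v < x < z ≤ y, which forces y < y — impossible.

Unsatisfiable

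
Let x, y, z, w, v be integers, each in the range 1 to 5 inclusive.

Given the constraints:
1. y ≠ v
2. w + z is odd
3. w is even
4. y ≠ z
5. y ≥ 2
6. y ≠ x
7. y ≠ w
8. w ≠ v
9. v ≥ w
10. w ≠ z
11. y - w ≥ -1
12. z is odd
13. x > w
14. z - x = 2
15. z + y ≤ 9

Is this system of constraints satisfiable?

The assignment x = 3, y = 4, z = 5, w = 2, v = 3 works:
  constraint 11 holds since y - w = 2.
  constraint 14 holds since z - x = 2.
The rest check out directly.

Satisfiable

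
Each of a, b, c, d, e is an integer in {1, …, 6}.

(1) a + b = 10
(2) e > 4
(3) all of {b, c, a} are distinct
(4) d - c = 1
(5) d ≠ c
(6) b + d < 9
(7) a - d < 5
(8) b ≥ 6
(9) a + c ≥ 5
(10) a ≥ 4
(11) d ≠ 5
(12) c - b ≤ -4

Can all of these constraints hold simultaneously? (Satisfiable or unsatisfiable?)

The assignment a = 4, b = 6, c = 1, d = 2, e = 6 works:
  constraint 1 holds since a + b = 10.
  constraint 4 holds since d - c = 1.
The rest check out directly.

Satisfiable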